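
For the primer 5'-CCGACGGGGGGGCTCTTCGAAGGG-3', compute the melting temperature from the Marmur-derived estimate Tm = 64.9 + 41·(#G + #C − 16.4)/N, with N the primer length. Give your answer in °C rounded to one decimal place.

Base counts: A=3, T=3, G=12, C=6; G+C = 18, N = 24.
Tm = 64.9 + 41·(18 − 16.4)/24 = 64.9 + 65.60/24 = 67.6°C.

67.6°C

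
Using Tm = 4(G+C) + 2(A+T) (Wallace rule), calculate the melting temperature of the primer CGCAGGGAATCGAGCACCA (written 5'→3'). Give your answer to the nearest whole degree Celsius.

62°C

Base counts: A=6, T=1, G=6, C=6 (length 19).
Tm = 2·(6+1) + 4·(6+6) = 2·7 + 4·12 = 14 + 48 = 62°C.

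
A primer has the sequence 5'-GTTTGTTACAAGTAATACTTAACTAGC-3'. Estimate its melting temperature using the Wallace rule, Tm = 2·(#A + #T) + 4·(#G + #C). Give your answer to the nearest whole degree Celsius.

Base counts: A=9, T=10, G=4, C=4 (length 27).
Tm = 2·(9+10) + 4·(4+4) = 2·19 + 4·8 = 38 + 32 = 70°C.

70°C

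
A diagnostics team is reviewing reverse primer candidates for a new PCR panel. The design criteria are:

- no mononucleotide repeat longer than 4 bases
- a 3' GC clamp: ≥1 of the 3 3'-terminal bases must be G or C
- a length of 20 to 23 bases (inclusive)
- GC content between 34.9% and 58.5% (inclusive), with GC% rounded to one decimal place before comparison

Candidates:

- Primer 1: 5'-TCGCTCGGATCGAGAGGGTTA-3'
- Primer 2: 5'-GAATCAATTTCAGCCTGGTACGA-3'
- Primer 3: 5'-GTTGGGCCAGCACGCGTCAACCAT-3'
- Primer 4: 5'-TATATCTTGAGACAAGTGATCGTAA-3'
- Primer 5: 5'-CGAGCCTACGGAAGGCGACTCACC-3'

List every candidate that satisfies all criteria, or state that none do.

Primer 2 only.

Primer 1 (21 nt, A=4 T=5 G=8 C=4): longest run = 3 ✓; 3' end TTA has 0 G/C, need ≥1 ✗; length 21 ✓; GC 12/21 = 57.1% ✓ — fails.
Primer 2 (23 nt, A=7 T=6 G=5 C=5): longest run = 3 ✓; 3' end CGA has 2 G/C ✓; length 23 ✓; GC 10/23 = 43.5% ✓ — passes.
Primer 3 (24 nt, A=5 T=4 G=7 C=8): longest run = 3 ✓; 3' end CAT has 1 G/C ✓; length 24, outside 20–23 ✗; GC 15/24 = 62.5%, outside 34.9–58.5% ✗ — fails.
Primer 4 (25 nt, A=9 T=8 G=5 C=3): longest run = 2 ✓; 3' end TAA has 0 G/C, need ≥1 ✗; length 25, outside 20–23 ✗; GC 8/25 = 32.0%, outside 34.9–58.5% ✗ — fails.
Primer 5 (24 nt, A=6 T=2 G=7 C=9): longest run = 2 ✓; 3' end ACC has 2 G/C ✓; length 24, outside 20–23 ✗; GC 16/24 = 66.7%, outside 34.9–58.5% ✗ — fails.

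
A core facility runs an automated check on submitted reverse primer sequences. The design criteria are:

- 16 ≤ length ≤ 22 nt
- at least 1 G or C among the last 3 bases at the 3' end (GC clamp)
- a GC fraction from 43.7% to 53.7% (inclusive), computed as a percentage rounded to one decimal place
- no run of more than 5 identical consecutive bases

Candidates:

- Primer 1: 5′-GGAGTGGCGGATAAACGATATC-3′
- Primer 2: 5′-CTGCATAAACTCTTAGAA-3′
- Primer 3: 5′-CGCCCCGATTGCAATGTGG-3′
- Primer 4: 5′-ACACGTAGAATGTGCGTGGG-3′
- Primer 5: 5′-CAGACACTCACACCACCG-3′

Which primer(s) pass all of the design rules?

Primer 1 (22 nt, A=7 T=4 G=8 C=3): length 22 ✓; 3' end ATC has 1 G/C ✓; GC 11/22 = 50.0% ✓; longest run = 3 ✓ — passes.
Primer 2 (18 nt, A=7 T=5 G=2 C=4): length 18 ✓; 3' end GAA has 1 G/C ✓; GC 6/18 = 33.3%, outside 43.7–53.7% ✗; longest run = 3 ✓ — fails.
Primer 3 (19 nt, A=3 T=4 G=6 C=6): length 19 ✓; 3' end TGG has 2 G/C ✓; GC 12/19 = 63.2%, outside 43.7–53.7% ✗; longest run = 4 ✓ — fails.
Primer 4 (20 nt, A=5 T=4 G=8 C=3): length 20 ✓; 3' end GGG has 3 G/C ✓; GC 11/20 = 55.0%, outside 43.7–53.7% ✗; longest run = 3 ✓ — fails.
Primer 5 (18 nt, A=6 T=1 G=2 C=9): length 18 ✓; 3' end CCG has 3 G/C ✓; GC 11/18 = 61.1%, outside 43.7–53.7% ✗; longest run = 2 ✓ — fails.

Primer 1 only.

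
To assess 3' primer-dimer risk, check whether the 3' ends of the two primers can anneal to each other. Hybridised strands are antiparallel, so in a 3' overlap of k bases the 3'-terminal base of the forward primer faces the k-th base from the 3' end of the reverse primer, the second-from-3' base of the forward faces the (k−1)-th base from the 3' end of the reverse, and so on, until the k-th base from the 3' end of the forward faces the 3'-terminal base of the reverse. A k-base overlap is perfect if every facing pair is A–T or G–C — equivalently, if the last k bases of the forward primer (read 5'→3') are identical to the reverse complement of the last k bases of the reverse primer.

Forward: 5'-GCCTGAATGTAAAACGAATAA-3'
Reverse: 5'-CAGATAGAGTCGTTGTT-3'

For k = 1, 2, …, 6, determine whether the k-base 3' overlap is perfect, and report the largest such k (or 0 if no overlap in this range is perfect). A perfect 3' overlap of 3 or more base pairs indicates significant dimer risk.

Longest perfect overlap: 2 complementary base pairs; below the dimer-risk threshold (threshold 3).

Last 6 bases (5'→3') — forward …GAATAA, reverse …GTTGTT.
Reverse complement of the reverse primer's last 6 bases: AACAAC; its first k bases are the reverse complement of the reverse primer's last k bases, so a perfect k-base overlap needs the forward primer's last k bases to equal them.
Comparing (forward last k vs required): k=1: A vs A ✓; k=2: AA vs AA ✓; k=3: TAA vs AAC ✗; k=4: ATAA vs AACA ✗; k=5: AATAA vs AACAA ✗; k=6: GAATAA vs AACAAC ✗.
Perfect overlaps at k = 1, 2; the largest is 2.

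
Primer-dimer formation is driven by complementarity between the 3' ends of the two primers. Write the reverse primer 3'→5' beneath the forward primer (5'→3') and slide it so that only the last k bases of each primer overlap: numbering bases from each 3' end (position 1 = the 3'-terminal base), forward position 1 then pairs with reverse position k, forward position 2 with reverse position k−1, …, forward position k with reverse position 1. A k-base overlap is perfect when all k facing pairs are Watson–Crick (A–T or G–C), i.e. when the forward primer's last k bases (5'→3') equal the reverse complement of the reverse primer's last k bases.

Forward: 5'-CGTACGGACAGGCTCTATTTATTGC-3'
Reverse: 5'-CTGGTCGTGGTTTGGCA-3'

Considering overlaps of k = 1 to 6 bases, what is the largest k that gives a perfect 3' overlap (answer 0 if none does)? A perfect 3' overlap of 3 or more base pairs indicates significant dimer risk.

Longest perfect overlap: 3 complementary base pairs; significant dimer risk (threshold 3).

Last 6 bases (5'→3') — forward …TATTGC, reverse …TTGGCA.
Reverse complement of the reverse primer's last 6 bases: TGCCAA; its first k bases are the reverse complement of the reverse primer's last k bases, so a perfect k-base overlap needs the forward primer's last k bases to equal them.
Comparing (forward last k vs required): k=1: C vs T ✗; k=2: GC vs TG ✗; k=3: TGC vs TGC ✓; k=4: TTGC vs TGCC ✗; k=5: ATTGC vs TGCCA ✗; k=6: TATTGC vs TGCCAA ✗.
Only k = 3 is perfect, so the longest perfect 3' overlap is 3.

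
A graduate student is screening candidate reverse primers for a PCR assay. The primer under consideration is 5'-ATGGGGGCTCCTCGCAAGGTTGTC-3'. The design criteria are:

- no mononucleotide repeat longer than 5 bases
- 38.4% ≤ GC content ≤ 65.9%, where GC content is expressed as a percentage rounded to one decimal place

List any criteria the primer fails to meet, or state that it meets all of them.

Meets all criteria.

Base counts: A=3, T=6, G=9, C=6 (length 24).
homopolymer run: longest run = 5 ✓
GC content: GC 15/24 = 62.5% ✓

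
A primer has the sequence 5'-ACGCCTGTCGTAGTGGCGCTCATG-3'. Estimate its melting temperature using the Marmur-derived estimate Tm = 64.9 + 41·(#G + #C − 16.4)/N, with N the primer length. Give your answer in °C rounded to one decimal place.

62.5°C

Base counts: A=3, T=6, G=8, C=7; G+C = 15, N = 24.
Tm = 64.9 + 41·(15 − 16.4)/24 = 64.9 + -57.40/24 = 62.5°C.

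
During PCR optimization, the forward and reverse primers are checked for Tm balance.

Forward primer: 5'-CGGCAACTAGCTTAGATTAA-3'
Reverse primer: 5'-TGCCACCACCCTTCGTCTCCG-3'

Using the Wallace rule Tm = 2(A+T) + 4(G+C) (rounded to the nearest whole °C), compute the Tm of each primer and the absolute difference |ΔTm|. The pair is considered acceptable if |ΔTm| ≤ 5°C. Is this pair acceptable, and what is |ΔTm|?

|ΔTm| = 14°C; the pair is not acceptable.

Forward: A=7 T=5 G=4 C=4 → Tm = 2·12 + 4·8 = 56°C.
Reverse: A=2 T=5 G=3 C=11 → Tm = 2·7 + 4·14 = 70°C.
|ΔTm| = |56 − 70| = 14°C, > 5°C.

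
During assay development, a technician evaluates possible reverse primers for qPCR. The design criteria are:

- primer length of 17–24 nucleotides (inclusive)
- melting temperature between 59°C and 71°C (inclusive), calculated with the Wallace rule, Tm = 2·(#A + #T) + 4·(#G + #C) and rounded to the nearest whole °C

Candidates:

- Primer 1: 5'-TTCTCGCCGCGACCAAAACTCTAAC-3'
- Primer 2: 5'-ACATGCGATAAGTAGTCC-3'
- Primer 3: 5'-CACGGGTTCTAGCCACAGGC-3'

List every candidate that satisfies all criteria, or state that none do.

Primer 1 (25 nt, A=7 T=5 G=3 C=10): length 25, outside 17–24 ✗; Tm = 2·12 + 4·13 = 76°C, outside 59–71°C ✗ — fails.
Primer 2 (18 nt, A=6 T=4 G=4 C=4): length 18 ✓; Tm = 2·10 + 4·8 = 52°C, outside 59–71°C ✗ — fails.
Primer 3 (20 nt, A=4 T=3 G=6 C=7): length 20 ✓; Tm = 2·7 + 4·13 = 66°C ✓ — passes.

Primer 3 only.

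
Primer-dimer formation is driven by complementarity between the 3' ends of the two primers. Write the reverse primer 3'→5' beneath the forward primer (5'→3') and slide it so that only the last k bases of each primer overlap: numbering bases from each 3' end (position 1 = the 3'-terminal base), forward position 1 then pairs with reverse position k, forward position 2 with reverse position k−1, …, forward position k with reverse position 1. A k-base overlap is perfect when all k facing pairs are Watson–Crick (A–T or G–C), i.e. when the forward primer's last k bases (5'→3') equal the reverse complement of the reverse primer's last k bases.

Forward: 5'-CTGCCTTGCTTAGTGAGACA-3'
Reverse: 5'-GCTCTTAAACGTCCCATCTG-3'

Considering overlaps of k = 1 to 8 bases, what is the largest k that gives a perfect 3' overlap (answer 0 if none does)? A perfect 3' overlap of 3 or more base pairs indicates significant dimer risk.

Last 8 bases (5'→3') — forward …GTGAGACA, reverse …CCCATCTG.
Reverse complement of the reverse primer's last 8 bases: CAGATGGG; its first k bases are the reverse complement of the reverse primer's last k bases, so a perfect k-base overlap needs the forward primer's last k bases to equal them.
Comparing (forward last k vs required): k=1: A vs C ✗; k=2: CA vs CA ✓; k=3: ACA vs CAG ✗; k=4: GACA vs CAGA ✗; k=5: AGACA vs CAGAT ✗; k=6: GAGACA vs CAGATG ✗; k=7: TGAGACA vs CAGATGG ✗; k=8: GTGAGACA vs CAGATGGG ✗.
Only k = 2 is perfect, so the longest perfect 3' overlap is 2.

Longest perfect overlap: 2 complementary base pairs; below the dimer-risk threshold (threshold 3).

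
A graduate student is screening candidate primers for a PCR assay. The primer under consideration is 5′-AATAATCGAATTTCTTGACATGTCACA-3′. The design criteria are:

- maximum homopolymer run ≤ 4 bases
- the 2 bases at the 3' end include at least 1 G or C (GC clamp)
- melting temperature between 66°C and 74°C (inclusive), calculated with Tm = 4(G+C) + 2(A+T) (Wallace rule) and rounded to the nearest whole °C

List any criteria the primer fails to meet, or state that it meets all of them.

Base counts: A=10, T=9, G=3, C=5 (length 27).
homopolymer run: longest run = 3 ✓
GC clamp: 3' end CA has 1 G/C ✓
Tm: Tm = 2·19 + 4·8 = 70°C ✓

Meets all criteria.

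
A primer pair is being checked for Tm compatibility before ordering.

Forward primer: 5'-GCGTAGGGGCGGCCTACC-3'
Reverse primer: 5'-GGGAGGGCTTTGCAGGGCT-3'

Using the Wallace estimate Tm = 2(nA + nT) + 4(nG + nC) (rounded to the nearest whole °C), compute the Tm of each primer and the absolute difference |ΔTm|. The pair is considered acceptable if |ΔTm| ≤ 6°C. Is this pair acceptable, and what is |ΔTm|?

|ΔTm| = 0°C; the pair is acceptable.

Forward: A=2 T=2 G=8 C=6 → Tm = 2·4 + 4·14 = 64°C.
Reverse: A=2 T=4 G=10 C=3 → Tm = 2·6 + 4·13 = 64°C.
|ΔTm| = |64 − 64| = 0°C, ≤ 6°C.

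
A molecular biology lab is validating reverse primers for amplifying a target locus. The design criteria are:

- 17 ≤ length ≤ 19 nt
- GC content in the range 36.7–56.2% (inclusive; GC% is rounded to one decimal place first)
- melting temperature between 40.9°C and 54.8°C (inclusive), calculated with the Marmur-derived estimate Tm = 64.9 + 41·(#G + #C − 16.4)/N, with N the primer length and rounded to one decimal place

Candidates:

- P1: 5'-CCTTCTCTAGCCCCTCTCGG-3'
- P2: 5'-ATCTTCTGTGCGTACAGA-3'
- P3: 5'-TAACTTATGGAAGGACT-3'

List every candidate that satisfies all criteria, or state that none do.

P2 only.

P1 (20 nt, A=1 T=6 G=3 C=10): length 20, outside 17–19 ✗; GC 13/20 = 65.0%, outside 36.7–56.2% ✗; Tm = 64.9 + 41·(13 − 16.4)/20 = 57.9°C, outside 40.9–54.8°C ✗ — fails.
P2 (18 nt, A=4 T=6 G=4 C=4): length 18 ✓; GC 8/18 = 44.4% ✓; Tm = 64.9 + 41·(8 − 16.4)/18 = 45.8°C ✓ — passes.
P3 (17 nt, A=6 T=5 G=4 C=2): length 17 ✓; GC 6/17 = 35.3%, outside 36.7–56.2% ✗; Tm = 64.9 + 41·(6 − 16.4)/17 = 39.8°C, outside 40.9–54.8°C ✗ — fails.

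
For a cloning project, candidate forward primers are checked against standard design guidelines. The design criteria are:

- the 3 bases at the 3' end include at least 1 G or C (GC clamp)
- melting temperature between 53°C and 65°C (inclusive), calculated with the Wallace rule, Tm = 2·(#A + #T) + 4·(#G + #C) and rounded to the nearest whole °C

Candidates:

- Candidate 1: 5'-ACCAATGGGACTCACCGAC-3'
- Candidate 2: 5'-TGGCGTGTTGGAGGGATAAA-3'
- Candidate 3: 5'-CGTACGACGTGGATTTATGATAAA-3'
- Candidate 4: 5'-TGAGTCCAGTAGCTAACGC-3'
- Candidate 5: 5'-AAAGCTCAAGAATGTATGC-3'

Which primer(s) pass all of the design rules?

Candidate 1 and Candidate 4.

Candidate 1 (19 nt, A=6 T=2 G=4 C=7): 3' end GAC has 2 G/C ✓; Tm = 2·8 + 4·11 = 60°C ✓ — passes.
Candidate 2 (20 nt, A=5 T=5 G=9 C=1): 3' end AAA has 0 G/C, need ≥1 ✗; Tm = 2·10 + 4·10 = 60°C ✓ — fails.
Candidate 3 (24 nt, A=8 T=7 G=6 C=3): 3' end AAA has 0 G/C, need ≥1 ✗; Tm = 2·15 + 4·9 = 66°C, outside 53–65°C ✗ — fails.
Candidate 4 (19 nt, A=5 T=4 G=5 C=5): 3' end CGC has 3 G/C ✓; Tm = 2·9 + 4·10 = 58°C ✓ — passes.
Candidate 5 (19 nt, A=8 T=4 G=4 C=3): 3' end TGC has 2 G/C ✓; Tm = 2·12 + 4·7 = 52°C, outside 53–65°C ✗ — fails.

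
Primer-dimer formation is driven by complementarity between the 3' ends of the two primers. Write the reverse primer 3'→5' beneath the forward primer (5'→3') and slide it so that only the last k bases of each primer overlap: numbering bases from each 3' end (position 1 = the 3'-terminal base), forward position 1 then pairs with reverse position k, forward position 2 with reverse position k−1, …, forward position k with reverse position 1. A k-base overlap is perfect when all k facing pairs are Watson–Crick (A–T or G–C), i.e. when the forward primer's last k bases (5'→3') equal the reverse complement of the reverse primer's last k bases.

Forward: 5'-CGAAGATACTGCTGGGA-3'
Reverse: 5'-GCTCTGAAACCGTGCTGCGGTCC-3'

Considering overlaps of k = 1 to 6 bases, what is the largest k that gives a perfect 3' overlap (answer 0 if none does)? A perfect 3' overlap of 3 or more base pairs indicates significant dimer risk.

Longest perfect overlap: 3 complementary base pairs; significant dimer risk (threshold 3).

Last 6 bases (5'→3') — forward …CTGGGA, reverse …CGGTCC.
Reverse complement of the reverse primer's last 6 bases: GGACCG; its first k bases are the reverse complement of the reverse primer's last k bases, so a perfect k-base overlap needs the forward primer's last k bases to equal them.
Comparing (forward last k vs required): k=1: A vs G ✗; k=2: GA vs GG ✗; k=3: GGA vs GGA ✓; k=4: GGGA vs GGAC ✗; k=5: TGGGA vs GGACC ✗; k=6: CTGGGA vs GGACCG ✗.
Only k = 3 is perfect, so the longest perfect 3' overlap is 3.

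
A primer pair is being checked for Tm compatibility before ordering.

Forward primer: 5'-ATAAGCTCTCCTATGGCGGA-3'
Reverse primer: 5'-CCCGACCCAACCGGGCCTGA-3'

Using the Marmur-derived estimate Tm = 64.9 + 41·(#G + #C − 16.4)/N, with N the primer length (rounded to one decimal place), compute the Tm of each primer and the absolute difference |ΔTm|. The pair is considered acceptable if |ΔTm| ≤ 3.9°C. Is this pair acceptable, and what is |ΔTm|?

Forward: G+C = 10, N = 20 → Tm = 64.9 + 41·(10 − 16.4)/20 = 51.8°C.
Reverse: G+C = 15, N = 20 → Tm = 64.9 + 41·(15 − 16.4)/20 = 62.0°C.
|ΔTm| = |51.8 − 62.0| = 10.2°C, > 3.9°C.

|ΔTm| = 10.2°C; the pair is not acceptable.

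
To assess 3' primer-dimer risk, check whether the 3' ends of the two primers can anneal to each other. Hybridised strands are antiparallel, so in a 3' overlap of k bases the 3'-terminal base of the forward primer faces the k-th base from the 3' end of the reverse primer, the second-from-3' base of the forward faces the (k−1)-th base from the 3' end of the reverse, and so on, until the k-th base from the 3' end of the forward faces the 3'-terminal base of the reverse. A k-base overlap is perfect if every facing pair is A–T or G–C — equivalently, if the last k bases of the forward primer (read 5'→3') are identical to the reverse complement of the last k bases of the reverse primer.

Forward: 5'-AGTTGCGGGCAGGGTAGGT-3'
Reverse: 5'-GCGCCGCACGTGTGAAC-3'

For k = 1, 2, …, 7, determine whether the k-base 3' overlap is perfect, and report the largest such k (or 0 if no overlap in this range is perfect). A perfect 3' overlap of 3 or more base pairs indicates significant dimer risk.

Longest perfect overlap: 2 complementary base pairs; below the dimer-risk threshold (threshold 3).

Last 7 bases (5'→3') — forward …GGTAGGT, reverse …TGTGAAC.
Reverse complement of the reverse primer's last 7 bases: GTTCACA; its first k bases are the reverse complement of the reverse primer's last k bases, so a perfect k-base overlap needs the forward primer's last k bases to equal them.
Comparing (forward last k vs required): k=1: T vs G ✗; k=2: GT vs GT ✓; k=3: GGT vs GTT ✗; k=4: AGGT vs GTTC ✗; k=5: TAGGT vs GTTCA ✗; k=6: GTAGGT vs GTTCAC ✗; k=7: GGTAGGT vs GTTCACA ✗.
Only k = 2 is perfect, so the longest perfect 3' overlap is 2.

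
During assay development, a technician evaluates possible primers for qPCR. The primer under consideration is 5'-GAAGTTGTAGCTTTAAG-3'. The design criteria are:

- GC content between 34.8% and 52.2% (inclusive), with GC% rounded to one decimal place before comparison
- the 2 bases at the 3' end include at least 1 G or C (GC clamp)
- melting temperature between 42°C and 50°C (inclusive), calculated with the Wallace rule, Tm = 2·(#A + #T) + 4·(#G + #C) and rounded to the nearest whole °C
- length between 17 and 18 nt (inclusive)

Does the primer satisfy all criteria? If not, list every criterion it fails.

Meets all criteria.

Base counts: A=5, T=6, G=5, C=1 (length 17).
GC content: GC 6/17 = 35.3% ✓
GC clamp: 3' end AG has 1 G/C ✓
Tm: Tm = 2·11 + 4·6 = 46°C ✓
length: length 17 ✓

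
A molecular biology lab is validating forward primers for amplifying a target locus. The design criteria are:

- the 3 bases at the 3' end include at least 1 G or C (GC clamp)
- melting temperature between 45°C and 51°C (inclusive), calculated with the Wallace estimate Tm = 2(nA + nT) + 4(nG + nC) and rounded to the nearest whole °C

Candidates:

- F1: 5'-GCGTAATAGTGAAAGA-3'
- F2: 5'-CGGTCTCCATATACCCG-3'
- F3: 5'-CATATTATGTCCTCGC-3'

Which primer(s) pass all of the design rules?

F3 only.

F1 (16 nt, A=7 T=3 G=5 C=1): 3' end AGA has 1 G/C ✓; Tm = 2·10 + 4·6 = 44°C, outside 45–51°C ✗ — fails.
F2 (17 nt, A=3 T=4 G=3 C=7): 3' end CCG has 3 G/C ✓; Tm = 2·7 + 4·10 = 54°C, outside 45–51°C ✗ — fails.
F3 (16 nt, A=3 T=6 G=2 C=5): 3' end CGC has 3 G/C ✓; Tm = 2·9 + 4·7 = 46°C ✓ — passes.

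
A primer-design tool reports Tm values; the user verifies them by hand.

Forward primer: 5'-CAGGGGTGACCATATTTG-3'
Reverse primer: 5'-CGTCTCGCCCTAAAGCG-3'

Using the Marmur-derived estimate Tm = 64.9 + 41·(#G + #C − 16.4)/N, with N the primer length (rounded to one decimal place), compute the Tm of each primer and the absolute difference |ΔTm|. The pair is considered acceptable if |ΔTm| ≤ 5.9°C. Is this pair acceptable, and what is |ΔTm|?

Forward: G+C = 9, N = 18 → Tm = 64.9 + 41·(9 − 16.4)/18 = 48.0°C.
Reverse: G+C = 11, N = 17 → Tm = 64.9 + 41·(11 − 16.4)/17 = 51.9°C.
|ΔTm| = |48.0 − 51.9| = 3.9°C, ≤ 5.9°C.

|ΔTm| = 3.9°C; the pair is acceptable.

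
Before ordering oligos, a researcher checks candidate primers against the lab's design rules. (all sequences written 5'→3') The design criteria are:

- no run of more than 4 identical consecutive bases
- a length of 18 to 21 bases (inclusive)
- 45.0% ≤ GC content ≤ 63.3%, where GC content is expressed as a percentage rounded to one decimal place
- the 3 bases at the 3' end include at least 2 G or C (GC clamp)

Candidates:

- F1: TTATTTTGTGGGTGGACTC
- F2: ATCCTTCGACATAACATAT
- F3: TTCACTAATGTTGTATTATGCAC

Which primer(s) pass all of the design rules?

None of the candidates satisfy all criteria.

F1 (19 nt, A=2 T=9 G=6 C=2): longest run = 4 ✓; length 19 ✓; GC 8/19 = 42.1%, outside 45.0–63.3% ✗; 3' end CTC has 2 G/C ✓ — fails.
F2 (19 nt, A=7 T=6 G=1 C=5): longest run = 2 ✓; length 19 ✓; GC 6/19 = 31.6%, outside 45.0–63.3% ✗; 3' end TAT has 0 G/C, need ≥2 ✗ — fails.
F3 (23 nt, A=6 T=10 G=3 C=4): longest run = 2 ✓; length 23, outside 18–21 ✗; GC 7/23 = 30.4%, outside 45.0–63.3% ✗; 3' end CAC has 2 G/C ✓ — fails.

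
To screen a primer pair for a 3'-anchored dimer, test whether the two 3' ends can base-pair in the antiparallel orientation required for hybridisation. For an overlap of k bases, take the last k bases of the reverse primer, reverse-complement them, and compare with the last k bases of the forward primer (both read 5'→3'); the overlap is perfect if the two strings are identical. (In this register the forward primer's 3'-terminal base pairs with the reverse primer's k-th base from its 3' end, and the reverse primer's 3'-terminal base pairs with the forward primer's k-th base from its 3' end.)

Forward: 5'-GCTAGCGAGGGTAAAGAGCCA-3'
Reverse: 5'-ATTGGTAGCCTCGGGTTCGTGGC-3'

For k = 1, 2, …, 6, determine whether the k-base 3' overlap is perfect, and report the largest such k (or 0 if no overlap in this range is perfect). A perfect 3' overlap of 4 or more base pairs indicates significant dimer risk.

Last 6 bases (5'→3') — forward …GAGCCA, reverse …CGTGGC.
Reverse complement of the reverse primer's last 6 bases: GCCACG; its first k bases are the reverse complement of the reverse primer's last k bases, so a perfect k-base overlap needs the forward primer's last k bases to equal them.
Comparing (forward last k vs required): k=1: A vs G ✗; k=2: CA vs GC ✗; k=3: CCA vs GCC ✗; k=4: GCCA vs GCCA ✓; k=5: AGCCA vs GCCAC ✗; k=6: GAGCCA vs GCCACG ✗.
Only k = 4 is perfect, so the longest perfect 3' overlap is 4.

Longest perfect overlap: 4 complementary base pairs; significant dimer risk (threshold 4).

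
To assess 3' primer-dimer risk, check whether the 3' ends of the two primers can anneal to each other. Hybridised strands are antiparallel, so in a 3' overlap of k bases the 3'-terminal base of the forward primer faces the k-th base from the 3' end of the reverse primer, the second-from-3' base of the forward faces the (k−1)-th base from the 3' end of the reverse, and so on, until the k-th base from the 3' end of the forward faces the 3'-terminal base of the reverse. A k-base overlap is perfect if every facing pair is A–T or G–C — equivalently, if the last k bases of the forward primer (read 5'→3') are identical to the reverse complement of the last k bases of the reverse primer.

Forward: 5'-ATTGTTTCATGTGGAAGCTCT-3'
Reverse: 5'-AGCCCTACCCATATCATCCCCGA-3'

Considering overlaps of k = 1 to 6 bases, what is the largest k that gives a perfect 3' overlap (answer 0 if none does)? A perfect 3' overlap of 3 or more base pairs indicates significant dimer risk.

Longest perfect overlap: 1 complementary base pair; below the dimer-risk threshold (threshold 3).

Last 6 bases (5'→3') — forward …AGCTCT, reverse …CCCCGA.
Reverse complement of the reverse primer's last 6 bases: TCGGGG; its first k bases are the reverse complement of the reverse primer's last k bases, so a perfect k-base overlap needs the forward primer's last k bases to equal them.
Comparing (forward last k vs required): k=1: T vs T ✓; k=2: CT vs TC ✗; k=3: TCT vs TCG ✗; k=4: CTCT vs TCGG ✗; k=5: GCTCT vs TCGGG ✗; k=6: AGCTCT vs TCGGGG ✗.
Only k = 1 is perfect, so the longest perfect 3' overlap is 1.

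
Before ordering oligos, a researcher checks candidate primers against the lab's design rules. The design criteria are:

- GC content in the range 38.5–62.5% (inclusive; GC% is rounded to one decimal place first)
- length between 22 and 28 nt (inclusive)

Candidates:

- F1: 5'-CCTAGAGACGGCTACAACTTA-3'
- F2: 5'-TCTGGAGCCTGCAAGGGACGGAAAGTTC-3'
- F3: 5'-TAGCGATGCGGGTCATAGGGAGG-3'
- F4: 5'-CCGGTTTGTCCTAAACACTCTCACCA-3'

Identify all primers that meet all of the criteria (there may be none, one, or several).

F1 (21 nt, A=7 T=4 G=4 C=6): GC 10/21 = 47.6% ✓; length 21, outside 22–28 ✗ — fails.
F2 (28 nt, A=7 T=5 G=10 C=6): GC 16/28 = 57.1% ✓; length 28 ✓ — passes.
F3 (23 nt, A=5 T=4 G=11 C=3): GC 14/23 = 60.9% ✓; length 23 ✓ — passes.
F4 (26 nt, A=6 T=7 G=3 C=10): GC 13/26 = 50.0% ✓; length 26 ✓ — passes.

F2, F3 and F4.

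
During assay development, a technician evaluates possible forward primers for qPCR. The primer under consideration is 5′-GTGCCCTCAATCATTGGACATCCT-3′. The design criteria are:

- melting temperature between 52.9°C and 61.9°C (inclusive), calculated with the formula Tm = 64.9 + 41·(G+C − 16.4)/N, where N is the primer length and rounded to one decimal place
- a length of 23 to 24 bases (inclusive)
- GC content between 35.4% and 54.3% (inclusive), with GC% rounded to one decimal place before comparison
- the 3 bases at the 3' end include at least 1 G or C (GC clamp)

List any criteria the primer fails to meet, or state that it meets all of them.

Meets all criteria.

Base counts: A=5, T=7, G=4, C=8 (length 24).
Tm: Tm = 64.9 + 41·(12 − 16.4)/24 = 57.4°C ✓
length: length 24 ✓
GC content: GC 12/24 = 50.0% ✓
GC clamp: 3' end CCT has 2 G/C ✓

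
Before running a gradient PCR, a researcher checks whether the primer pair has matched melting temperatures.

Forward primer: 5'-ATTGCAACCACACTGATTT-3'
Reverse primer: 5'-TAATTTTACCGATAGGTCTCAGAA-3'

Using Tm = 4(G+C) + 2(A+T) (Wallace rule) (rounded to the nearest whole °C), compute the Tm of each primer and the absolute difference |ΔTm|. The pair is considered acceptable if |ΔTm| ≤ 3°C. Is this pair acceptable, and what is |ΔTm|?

Forward: A=6 T=6 G=2 C=5 → Tm = 2·12 + 4·7 = 52°C.
Reverse: A=8 T=8 G=4 C=4 → Tm = 2·16 + 4·8 = 64°C.
|ΔTm| = |52 − 64| = 12°C, > 3°C.

|ΔTm| = 12°C; the pair is not acceptable.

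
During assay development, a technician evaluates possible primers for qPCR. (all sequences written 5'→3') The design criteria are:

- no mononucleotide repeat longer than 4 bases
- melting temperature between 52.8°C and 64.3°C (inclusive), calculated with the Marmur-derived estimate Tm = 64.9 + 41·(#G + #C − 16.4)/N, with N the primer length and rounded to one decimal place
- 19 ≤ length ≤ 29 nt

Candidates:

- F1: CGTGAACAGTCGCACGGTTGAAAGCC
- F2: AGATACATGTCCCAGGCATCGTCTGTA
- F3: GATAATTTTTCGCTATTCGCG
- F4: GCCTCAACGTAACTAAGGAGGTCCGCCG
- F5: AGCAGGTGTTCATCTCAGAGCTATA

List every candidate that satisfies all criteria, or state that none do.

F1 (26 nt, A=7 T=4 G=8 C=7): longest run = 3 ✓; Tm = 64.9 + 41·(15 − 16.4)/26 = 62.7°C ✓; length 26 ✓ — passes.
F2 (27 nt, A=7 T=7 G=6 C=7): longest run = 3 ✓; Tm = 64.9 + 41·(13 − 16.4)/27 = 59.7°C ✓; length 27 ✓ — passes.
F3 (21 nt, A=4 T=9 G=4 C=4): longest run = 5, exceeds 4 ✗; Tm = 64.9 + 41·(8 − 16.4)/21 = 48.5°C, outside 52.8–64.3°C ✗; length 21 ✓ — fails.
F4 (28 nt, A=7 T=4 G=8 C=9): longest run = 2 ✓; Tm = 64.9 + 41·(17 − 16.4)/28 = 65.8°C, outside 52.8–64.3°C ✗; length 28 ✓ — fails.
F5 (25 nt, A=7 T=7 G=6 C=5): longest run = 2 ✓; Tm = 64.9 + 41·(11 − 16.4)/25 = 56.0°C ✓; length 25 ✓ — passes.

F1, F2 and F5.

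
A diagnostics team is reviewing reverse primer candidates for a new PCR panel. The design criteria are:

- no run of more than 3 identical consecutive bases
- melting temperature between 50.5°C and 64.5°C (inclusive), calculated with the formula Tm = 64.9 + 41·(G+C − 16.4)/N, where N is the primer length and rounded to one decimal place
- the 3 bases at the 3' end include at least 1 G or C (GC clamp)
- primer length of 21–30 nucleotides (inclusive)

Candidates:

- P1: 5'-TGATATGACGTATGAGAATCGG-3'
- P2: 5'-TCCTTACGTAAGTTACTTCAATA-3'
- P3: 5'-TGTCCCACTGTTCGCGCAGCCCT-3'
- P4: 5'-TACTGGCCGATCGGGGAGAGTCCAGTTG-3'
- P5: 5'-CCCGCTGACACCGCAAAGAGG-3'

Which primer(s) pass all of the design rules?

P1, P3 and P5.

P1 (22 nt, A=7 T=6 G=7 C=2): longest run = 2 ✓; Tm = 64.9 + 41·(9 − 16.4)/22 = 51.1°C ✓; 3' end CGG has 3 G/C ✓; length 22 ✓ — passes.
P2 (23 nt, A=7 T=9 G=2 C=5): longest run = 2 ✓; Tm = 64.9 + 41·(7 − 16.4)/23 = 48.1°C, outside 50.5–64.5°C ✗; 3' end ATA has 0 G/C, need ≥1 ✗; length 23 ✓ — fails.
P3 (23 nt, A=2 T=6 G=5 C=10): longest run = 3 ✓; Tm = 64.9 + 41·(15 − 16.4)/23 = 62.4°C ✓; 3' end CCT has 2 G/C ✓; length 23 ✓ — passes.
P4 (28 nt, A=5 T=6 G=11 C=6): longest run = 4, exceeds 3 ✗; Tm = 64.9 + 41·(17 − 16.4)/28 = 65.8°C, outside 50.5–64.5°C ✗; 3' end TTG has 1 G/C ✓; length 28 ✓ — fails.
P5 (21 nt, A=6 T=1 G=6 C=8): longest run = 3 ✓; Tm = 64.9 + 41·(14 − 16.4)/21 = 60.2°C ✓; 3' end AGG has 2 G/C ✓; length 21 ✓ — passes.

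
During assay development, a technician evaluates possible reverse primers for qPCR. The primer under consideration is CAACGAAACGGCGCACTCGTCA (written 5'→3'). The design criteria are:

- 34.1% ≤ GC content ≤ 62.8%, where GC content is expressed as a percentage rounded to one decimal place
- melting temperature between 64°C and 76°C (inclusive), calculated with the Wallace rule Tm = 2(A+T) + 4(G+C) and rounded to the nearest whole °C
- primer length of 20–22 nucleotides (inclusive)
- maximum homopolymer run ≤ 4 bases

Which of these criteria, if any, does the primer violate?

Meets all criteria.

Base counts: A=7, T=2, G=5, C=8 (length 22).
GC content: GC 13/22 = 59.1% ✓
Tm: Tm = 2·9 + 4·13 = 70°C ✓
length: length 22 ✓
homopolymer run: longest run = 3 ✓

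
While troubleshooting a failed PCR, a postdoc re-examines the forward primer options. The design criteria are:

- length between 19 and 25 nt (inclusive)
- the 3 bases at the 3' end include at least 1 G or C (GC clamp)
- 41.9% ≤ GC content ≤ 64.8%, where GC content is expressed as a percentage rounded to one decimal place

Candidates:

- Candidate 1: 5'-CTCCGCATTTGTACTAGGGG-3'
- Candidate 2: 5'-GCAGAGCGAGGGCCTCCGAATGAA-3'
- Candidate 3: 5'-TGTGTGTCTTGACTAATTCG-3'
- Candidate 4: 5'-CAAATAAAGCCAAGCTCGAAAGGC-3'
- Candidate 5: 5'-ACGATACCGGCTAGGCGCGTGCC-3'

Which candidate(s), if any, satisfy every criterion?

Candidate 1, Candidate 2 and Candidate 4.

Candidate 1 (20 nt, A=3 T=6 G=6 C=5): length 20 ✓; 3' end GGG has 3 G/C ✓; GC 11/20 = 55.0% ✓ — passes.
Candidate 2 (24 nt, A=7 T=2 G=9 C=6): length 24 ✓; 3' end GAA has 1 G/C ✓; GC 15/24 = 62.5% ✓ — passes.
Candidate 3 (20 nt, A=3 T=9 G=5 C=3): length 20 ✓; 3' end TCG has 2 G/C ✓; GC 8/20 = 40.0%, outside 41.9–64.8% ✗ — fails.
Candidate 4 (24 nt, A=11 T=2 G=5 C=6): length 24 ✓; 3' end GGC has 3 G/C ✓; GC 11/24 = 45.8% ✓ — passes.
Candidate 5 (23 nt, A=4 T=3 G=8 C=8): length 23 ✓; 3' end GCC has 3 G/C ✓; GC 16/23 = 69.6%, outside 41.9–64.8% ✗ — fails.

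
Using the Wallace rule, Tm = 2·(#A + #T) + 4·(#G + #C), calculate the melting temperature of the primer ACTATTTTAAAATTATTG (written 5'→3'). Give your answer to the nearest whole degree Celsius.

Base counts: A=7, T=9, G=1, C=1 (length 18).
Tm = 2·(7+9) + 4·(1+1) = 2·16 + 4·2 = 32 + 8 = 40°C.

40°C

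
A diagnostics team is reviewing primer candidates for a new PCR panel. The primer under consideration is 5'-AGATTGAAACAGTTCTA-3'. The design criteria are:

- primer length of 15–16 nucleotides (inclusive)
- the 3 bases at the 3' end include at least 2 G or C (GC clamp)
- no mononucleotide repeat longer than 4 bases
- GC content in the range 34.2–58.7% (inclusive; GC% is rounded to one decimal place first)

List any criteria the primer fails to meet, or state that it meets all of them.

Fails: length, GC clamp, GC content.

Base counts: A=7, T=5, G=3, C=2 (length 17).
length: length 17, outside 15–16 ✗
GC clamp: 3' end CTA has 1 G/C, need ≥2 ✗
homopolymer run: longest run = 3 ✓
GC content: GC 5/17 = 29.4%, outside 34.2–58.7% ✗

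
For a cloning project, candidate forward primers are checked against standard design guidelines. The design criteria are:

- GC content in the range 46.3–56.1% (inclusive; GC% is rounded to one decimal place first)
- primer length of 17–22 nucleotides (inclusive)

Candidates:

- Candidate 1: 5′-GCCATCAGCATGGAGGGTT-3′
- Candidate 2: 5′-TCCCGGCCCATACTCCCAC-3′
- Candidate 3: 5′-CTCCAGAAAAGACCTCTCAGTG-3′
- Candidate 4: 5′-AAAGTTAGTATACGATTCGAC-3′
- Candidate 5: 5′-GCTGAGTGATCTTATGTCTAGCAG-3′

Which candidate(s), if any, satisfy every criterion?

Candidate 3 only.

Candidate 1 (19 nt, A=4 T=4 G=7 C=4): GC 11/19 = 57.9%, outside 46.3–56.1% ✗; length 19 ✓ — fails.
Candidate 2 (19 nt, A=3 T=3 G=2 C=11): GC 13/19 = 68.4%, outside 46.3–56.1% ✗; length 19 ✓ — fails.
Candidate 3 (22 nt, A=7 T=4 G=4 C=7): GC 11/22 = 50.0% ✓; length 22 ✓ — passes.
Candidate 4 (21 nt, A=8 T=6 G=4 C=3): GC 7/21 = 33.3%, outside 46.3–56.1% ✗; length 21 ✓ — fails.
Candidate 5 (24 nt, A=5 T=8 G=7 C=4): GC 11/24 = 45.8%, outside 46.3–56.1% ✗; length 24, outside 17–22 ✗ — fails.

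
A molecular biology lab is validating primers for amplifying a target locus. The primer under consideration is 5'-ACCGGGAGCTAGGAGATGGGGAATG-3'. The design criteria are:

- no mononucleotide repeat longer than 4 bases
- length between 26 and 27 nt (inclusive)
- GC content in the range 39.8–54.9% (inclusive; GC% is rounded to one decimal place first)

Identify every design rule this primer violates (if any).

Fails: length, GC content.

Base counts: A=7, T=3, G=12, C=3 (length 25).
homopolymer run: longest run = 4 ✓
length: length 25, outside 26–27 ✗
GC content: GC 15/25 = 60.0%, outside 39.8–54.9% ✗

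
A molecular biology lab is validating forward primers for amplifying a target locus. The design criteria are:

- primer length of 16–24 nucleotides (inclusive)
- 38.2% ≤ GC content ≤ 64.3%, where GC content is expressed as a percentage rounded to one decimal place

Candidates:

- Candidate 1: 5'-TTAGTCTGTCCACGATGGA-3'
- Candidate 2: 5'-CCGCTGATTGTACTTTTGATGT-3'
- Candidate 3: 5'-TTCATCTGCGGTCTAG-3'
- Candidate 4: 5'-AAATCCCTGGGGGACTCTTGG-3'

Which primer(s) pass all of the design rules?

Candidate 1 (19 nt, A=4 T=6 G=5 C=4): length 19 ✓; GC 9/19 = 47.4% ✓ — passes.
Candidate 2 (22 nt, A=3 T=10 G=5 C=4): length 22 ✓; GC 9/22 = 40.9% ✓ — passes.
Candidate 3 (16 nt, A=2 T=6 G=4 C=4): length 16 ✓; GC 8/16 = 50.0% ✓ — passes.
Candidate 4 (21 nt, A=4 T=5 G=7 C=5): length 21 ✓; GC 12/21 = 57.1% ✓ — passes.

Candidate 1, Candidate 2, Candidate 3 and Candidate 4.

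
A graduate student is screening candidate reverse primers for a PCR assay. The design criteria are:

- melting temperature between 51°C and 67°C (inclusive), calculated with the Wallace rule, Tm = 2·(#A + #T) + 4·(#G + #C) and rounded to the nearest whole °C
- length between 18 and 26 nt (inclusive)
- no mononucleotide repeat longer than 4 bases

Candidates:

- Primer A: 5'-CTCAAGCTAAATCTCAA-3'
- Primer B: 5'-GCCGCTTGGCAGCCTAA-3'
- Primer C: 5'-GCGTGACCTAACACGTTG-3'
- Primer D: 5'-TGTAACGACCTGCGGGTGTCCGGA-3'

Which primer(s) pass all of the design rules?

Primer C only.

Primer A (17 nt, A=7 T=4 G=1 C=5): Tm = 2·11 + 4·6 = 46°C, outside 51–67°C ✗; length 17, outside 18–26 ✗; longest run = 3 ✓ — fails.
Primer B (17 nt, A=3 T=3 G=5 C=6): Tm = 2·6 + 4·11 = 56°C ✓; length 17, outside 18–26 ✗; longest run = 2 ✓ — fails.
Primer C (18 nt, A=4 T=4 G=5 C=5): Tm = 2·8 + 4·10 = 56°C ✓; length 18 ✓; longest run = 2 ✓ — passes.
Primer D (24 nt, A=4 T=5 G=9 C=6): Tm = 2·9 + 4·15 = 78°C, outside 51–67°C ✗; length 24 ✓; longest run = 3 ✓ — fails.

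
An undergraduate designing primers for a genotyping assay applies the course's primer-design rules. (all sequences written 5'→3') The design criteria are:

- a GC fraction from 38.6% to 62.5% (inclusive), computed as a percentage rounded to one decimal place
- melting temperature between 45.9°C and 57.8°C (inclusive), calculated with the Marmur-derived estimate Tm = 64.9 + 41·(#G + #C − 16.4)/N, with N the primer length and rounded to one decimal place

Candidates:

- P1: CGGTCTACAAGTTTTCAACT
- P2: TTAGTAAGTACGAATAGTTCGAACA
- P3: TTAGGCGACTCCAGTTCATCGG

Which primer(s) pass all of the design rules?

P1 and P3.

P1 (20 nt, A=5 T=7 G=3 C=5): GC 8/20 = 40.0% ✓; Tm = 64.9 + 41·(8 − 16.4)/20 = 47.7°C ✓ — passes.
P2 (25 nt, A=10 T=7 G=5 C=3): GC 8/25 = 32.0%, outside 38.6–62.5% ✗; Tm = 64.9 + 41·(8 − 16.4)/25 = 51.1°C ✓ — fails.
P3 (22 nt, A=4 T=6 G=6 C=6): GC 12/22 = 54.5% ✓; Tm = 64.9 + 41·(12 − 16.4)/22 = 56.7°C ✓ — passes.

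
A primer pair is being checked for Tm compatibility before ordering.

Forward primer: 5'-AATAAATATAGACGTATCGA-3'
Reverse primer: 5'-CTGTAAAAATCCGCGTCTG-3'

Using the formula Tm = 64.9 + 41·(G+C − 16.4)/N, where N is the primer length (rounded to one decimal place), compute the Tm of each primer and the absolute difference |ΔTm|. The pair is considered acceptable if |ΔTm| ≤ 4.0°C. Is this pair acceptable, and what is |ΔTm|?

|ΔTm| = 7.4°C; the pair is not acceptable.

Forward: G+C = 5, N = 20 → Tm = 64.9 + 41·(5 − 16.4)/20 = 41.5°C.
Reverse: G+C = 9, N = 19 → Tm = 64.9 + 41·(9 − 16.4)/19 = 48.9°C.
|ΔTm| = |41.5 − 48.9| = 7.4°C, > 4.0°C.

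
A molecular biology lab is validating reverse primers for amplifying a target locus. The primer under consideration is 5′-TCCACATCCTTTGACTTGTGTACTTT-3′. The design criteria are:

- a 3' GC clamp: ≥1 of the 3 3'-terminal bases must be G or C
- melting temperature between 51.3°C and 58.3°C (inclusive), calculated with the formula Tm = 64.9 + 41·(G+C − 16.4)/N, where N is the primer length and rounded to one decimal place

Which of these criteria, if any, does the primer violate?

Base counts: A=4, T=12, G=3, C=7 (length 26).
GC clamp: 3' end TTT has 0 G/C, need ≥1 ✗
Tm: Tm = 64.9 + 41·(10 − 16.4)/26 = 54.8°C ✓

Fails: GC clamp.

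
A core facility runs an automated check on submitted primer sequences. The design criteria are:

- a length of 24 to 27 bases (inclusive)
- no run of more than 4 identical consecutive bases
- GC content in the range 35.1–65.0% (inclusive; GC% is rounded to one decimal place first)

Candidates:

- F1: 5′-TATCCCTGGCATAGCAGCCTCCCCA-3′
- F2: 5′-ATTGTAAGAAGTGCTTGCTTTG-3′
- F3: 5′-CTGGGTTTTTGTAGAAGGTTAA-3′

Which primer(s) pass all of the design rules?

F1 (25 nt, A=5 T=5 G=4 C=11): length 25 ✓; longest run = 4 ✓; GC 15/25 = 60.0% ✓ — passes.
F2 (22 nt, A=5 T=9 G=6 C=2): length 22, outside 24–27 ✗; longest run = 3 ✓; GC 8/22 = 36.4% ✓ — fails.
F3 (22 nt, A=5 T=9 G=7 C=1): length 22, outside 24–27 ✗; longest run = 5, exceeds 4 ✗; GC 8/22 = 36.4% ✓ — fails.

F1 only.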